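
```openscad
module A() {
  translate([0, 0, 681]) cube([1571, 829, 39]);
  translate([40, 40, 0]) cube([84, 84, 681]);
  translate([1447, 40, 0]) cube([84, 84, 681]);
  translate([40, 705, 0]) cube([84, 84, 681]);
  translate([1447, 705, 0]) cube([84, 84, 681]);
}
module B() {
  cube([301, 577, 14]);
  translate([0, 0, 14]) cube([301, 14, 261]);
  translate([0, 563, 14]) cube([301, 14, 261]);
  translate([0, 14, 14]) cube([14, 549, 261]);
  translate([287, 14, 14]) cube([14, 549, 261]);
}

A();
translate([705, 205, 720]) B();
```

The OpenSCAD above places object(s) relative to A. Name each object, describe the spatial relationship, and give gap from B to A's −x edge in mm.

The open box's min-x is at 705; the table's min-x is 0; gap = 705 mm.

A is a table. B is an open box. The open box is on top of the table. The gap from the open box to the table's −x edge is 705 mm.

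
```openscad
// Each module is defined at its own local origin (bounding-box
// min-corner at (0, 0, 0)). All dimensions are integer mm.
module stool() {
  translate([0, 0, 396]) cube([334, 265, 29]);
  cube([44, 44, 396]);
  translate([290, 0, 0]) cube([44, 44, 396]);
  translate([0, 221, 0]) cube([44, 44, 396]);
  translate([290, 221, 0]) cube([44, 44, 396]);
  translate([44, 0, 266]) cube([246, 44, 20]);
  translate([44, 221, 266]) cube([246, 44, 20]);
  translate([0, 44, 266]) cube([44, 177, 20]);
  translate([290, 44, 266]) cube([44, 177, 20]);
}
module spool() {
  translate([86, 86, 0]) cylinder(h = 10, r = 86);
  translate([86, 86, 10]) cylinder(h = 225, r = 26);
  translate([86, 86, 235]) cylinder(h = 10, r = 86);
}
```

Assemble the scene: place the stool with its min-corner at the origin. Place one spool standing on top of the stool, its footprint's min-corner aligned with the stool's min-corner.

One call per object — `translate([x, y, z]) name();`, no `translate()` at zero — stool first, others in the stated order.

stool();
translate([0, 0, 425]) spool();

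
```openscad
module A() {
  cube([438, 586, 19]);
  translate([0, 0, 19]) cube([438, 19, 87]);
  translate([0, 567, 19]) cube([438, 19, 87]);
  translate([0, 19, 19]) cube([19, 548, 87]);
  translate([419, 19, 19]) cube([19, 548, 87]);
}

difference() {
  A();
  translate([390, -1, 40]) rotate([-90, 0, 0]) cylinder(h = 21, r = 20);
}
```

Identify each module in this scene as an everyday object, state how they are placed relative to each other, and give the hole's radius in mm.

A is an open box. The open box has a circular hole through its front wall. The hole's radius is 20 mm.

The subtracted cylinder has r = 20 mm.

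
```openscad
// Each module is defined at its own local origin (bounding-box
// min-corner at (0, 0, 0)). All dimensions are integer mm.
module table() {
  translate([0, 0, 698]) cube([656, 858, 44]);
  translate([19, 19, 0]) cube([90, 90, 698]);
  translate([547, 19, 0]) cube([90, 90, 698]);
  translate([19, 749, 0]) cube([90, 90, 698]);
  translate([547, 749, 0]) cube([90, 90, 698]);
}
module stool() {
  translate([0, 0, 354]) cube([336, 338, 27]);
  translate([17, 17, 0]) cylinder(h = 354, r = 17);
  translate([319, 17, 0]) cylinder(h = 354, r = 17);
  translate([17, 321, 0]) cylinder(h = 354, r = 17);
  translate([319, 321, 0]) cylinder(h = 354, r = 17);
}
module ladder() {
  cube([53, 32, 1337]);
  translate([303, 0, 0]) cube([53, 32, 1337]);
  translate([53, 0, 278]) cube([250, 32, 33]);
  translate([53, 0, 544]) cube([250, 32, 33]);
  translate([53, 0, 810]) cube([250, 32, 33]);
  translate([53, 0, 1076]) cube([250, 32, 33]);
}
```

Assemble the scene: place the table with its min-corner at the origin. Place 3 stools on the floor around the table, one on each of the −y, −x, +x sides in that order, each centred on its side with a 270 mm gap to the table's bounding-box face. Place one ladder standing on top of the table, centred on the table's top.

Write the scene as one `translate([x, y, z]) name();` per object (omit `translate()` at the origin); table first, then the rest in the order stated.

table();
translate([160, -608, 0]) stool();
translate([-606, 260, 0]) stool();
translate([926, 260, 0]) stool();
translate([150, 413, 742]) ladder();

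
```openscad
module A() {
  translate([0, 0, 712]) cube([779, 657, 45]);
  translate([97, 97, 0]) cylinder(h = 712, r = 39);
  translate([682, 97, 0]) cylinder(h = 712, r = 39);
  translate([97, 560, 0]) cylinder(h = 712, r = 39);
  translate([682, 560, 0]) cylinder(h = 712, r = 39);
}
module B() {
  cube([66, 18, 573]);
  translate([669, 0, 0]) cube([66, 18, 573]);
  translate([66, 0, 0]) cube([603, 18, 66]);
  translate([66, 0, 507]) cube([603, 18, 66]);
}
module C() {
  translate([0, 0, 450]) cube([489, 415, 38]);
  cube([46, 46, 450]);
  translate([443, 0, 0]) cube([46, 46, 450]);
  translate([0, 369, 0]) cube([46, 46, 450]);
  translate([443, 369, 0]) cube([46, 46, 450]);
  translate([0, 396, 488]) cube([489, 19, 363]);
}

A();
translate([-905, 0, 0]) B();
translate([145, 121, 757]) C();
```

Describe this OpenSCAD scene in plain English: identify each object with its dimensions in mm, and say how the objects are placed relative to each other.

A is a table: top 779 mm (x) × 657 mm (y), 45 mm thick, upper face at z = 757 mm, on four round legs of 78 mm diameter, each leg's bounding box inset 58 mm from the nearest pair of top edges, running from z = 0 to the bottom of the top.

B is a rectangular picture frame lying in the x–z plane (depth along y). The opening is 603 mm wide (x) by 441 mm tall (z), surrounded by a border 66 mm wide on all four sides. The frame is 18 mm deep and is made of two full-height vertical stiles with two horizontal rails fitted between them.

C is a chair: 489×415 mm seat, 38 mm thick, top at z = 488 mm, on four 46 mm square corner legs flush with the seat edges. A 19 mm thick backrest slab spans the full seat width, extending 363 mm above the seat top, its back face flush with the seat's +y edge.

The picture frame is on the floor beside the table on its −x side. The chair is on top of the table, centred.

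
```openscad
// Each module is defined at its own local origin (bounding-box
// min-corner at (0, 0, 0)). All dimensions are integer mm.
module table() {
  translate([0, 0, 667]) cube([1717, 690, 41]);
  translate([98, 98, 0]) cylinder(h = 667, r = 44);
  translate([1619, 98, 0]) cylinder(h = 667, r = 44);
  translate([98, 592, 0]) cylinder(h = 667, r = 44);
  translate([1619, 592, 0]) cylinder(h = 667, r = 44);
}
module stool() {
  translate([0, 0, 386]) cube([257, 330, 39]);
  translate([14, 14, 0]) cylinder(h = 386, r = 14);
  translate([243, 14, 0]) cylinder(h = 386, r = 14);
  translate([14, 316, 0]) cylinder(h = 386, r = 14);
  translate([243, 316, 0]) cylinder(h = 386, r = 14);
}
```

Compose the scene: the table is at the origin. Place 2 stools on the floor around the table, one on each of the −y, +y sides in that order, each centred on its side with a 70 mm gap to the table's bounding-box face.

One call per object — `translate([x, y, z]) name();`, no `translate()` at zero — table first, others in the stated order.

table();
translate([730, -400, 0]) stool();
translate([730, 760, 0]) stool();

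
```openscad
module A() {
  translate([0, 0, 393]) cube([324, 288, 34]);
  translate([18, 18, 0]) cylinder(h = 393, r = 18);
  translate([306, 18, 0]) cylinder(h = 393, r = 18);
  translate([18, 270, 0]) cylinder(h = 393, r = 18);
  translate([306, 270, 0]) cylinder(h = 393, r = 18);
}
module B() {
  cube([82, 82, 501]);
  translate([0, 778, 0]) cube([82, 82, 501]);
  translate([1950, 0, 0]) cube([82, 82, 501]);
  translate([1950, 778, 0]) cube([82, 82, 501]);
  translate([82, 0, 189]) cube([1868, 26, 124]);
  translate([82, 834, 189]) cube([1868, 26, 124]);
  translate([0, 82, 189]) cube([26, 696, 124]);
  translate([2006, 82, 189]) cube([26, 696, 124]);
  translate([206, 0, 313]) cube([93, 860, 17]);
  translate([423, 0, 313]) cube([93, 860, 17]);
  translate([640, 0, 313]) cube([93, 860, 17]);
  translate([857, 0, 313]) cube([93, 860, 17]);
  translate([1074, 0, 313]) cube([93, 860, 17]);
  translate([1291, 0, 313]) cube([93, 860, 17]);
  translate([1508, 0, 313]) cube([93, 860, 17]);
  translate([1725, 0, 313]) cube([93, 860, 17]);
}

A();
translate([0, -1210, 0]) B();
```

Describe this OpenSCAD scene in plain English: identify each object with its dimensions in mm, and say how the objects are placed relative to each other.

A is a four-legged stool. The seat is 324×288 mm, 34 mm thick, top at z = 427 mm. It stands on four round legs, each 36 mm in diameter, from z = 0 to the seat underside, each leg's axis is inset half a diameter from the nearest pair of seat edges (so the leg's bounding box is flush with the corner).

B is a bed frame 2032 mm long (x) by 860 mm wide (y). Four 82×82 mm corner posts, 501 mm tall, at the corners of the footprint. Four rails of 26 mm thickness and 124 mm height run between adjacent posts with their undersides at z = 189 mm, their outer faces flush with the outside of the frame (the two x-running rails run between the posts' inner faces; the two y-running rails run between the posts' inner faces). 8 slats, each 93 mm wide (x) and 17 mm thick, lie across the top of the two x-running rails, running the full 860 mm width of the frame in y; the slats are evenly spaced along x between the inner faces of the end posts with equal gaps (rounded down to the nearest mm) at the −x end and between each pair — any rounding remainder accumulates at the +x end.

The bed frame is on the floor beside the stool on its −y side.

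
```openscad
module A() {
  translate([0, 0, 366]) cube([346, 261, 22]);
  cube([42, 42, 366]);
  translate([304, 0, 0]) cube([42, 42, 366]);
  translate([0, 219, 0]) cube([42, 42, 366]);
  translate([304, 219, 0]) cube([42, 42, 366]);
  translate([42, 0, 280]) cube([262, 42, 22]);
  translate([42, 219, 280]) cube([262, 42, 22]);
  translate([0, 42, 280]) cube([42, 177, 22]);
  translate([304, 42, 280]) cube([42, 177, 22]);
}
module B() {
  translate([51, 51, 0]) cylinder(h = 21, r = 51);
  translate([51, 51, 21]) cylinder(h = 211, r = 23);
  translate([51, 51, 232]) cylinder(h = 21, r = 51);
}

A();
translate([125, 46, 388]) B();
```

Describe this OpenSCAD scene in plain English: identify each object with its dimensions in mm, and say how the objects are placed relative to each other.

A is a simple wooden stool: a rectangular seat 346 mm (x) by 261 mm (y), 22 mm thick, top face at z = 388 mm, on four square legs, each 42×42 mm in cross-section. The legs rest on z = 0, each flush with a corner of the seat. Four stretchers, 42 mm wide and 22 mm tall, connect adjacent legs with their undersides at z = 280 mm, each running between the inner faces of the legs it joins and aligned with the legs' outer faces on the other axis.

B is a spool: two coaxial disc flanges of radius 51 mm and thickness 21 mm, joined by a core cylinder of radius 23 mm and height 211 mm. The lower flange rests on z = 0 and the three cylinders share a vertical axis.

The spool is on top of the stool.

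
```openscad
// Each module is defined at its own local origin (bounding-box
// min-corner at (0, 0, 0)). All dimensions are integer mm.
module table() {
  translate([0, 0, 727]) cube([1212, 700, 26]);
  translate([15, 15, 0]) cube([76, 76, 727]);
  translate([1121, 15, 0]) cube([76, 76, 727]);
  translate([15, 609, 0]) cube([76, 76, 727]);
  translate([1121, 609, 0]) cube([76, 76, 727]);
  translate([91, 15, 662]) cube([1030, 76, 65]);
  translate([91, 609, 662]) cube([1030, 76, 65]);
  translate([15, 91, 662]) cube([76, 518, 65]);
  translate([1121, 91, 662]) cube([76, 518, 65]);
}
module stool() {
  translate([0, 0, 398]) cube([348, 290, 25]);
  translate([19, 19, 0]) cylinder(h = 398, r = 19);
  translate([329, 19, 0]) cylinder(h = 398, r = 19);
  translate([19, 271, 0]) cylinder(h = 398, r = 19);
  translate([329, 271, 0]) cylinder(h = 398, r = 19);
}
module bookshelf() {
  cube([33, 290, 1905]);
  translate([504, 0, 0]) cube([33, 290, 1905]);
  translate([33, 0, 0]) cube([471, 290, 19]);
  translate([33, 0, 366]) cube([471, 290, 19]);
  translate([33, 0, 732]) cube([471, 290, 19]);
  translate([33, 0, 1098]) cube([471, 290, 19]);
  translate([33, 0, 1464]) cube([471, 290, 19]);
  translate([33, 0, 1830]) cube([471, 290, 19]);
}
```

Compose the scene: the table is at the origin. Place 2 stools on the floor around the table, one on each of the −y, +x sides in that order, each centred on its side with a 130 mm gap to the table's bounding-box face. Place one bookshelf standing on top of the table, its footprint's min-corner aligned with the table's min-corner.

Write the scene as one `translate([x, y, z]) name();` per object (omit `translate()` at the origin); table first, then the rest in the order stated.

table();
translate([432, -420, 0]) stool();
translate([1342, 205, 0]) stool();
translate([0, 0, 753]) bookshelf();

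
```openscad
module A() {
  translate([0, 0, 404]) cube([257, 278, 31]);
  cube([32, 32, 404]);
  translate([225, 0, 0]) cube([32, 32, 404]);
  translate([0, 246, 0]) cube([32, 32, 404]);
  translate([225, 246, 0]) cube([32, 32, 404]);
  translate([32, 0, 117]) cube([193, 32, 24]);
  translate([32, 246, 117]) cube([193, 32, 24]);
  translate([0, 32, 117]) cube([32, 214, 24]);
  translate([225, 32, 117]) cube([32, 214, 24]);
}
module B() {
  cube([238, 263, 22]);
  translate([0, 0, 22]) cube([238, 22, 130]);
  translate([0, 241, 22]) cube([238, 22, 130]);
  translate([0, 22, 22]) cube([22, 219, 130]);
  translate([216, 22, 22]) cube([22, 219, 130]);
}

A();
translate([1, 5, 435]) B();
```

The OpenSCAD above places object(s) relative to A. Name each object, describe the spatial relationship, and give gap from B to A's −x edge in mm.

The open box's min-x is at 1; the stool's min-x is 0; gap = 1 mm.

A is a stool. B is an open box. The open box is on top of the stool. The gap from the open box to the stool's −x edge is 1 mm.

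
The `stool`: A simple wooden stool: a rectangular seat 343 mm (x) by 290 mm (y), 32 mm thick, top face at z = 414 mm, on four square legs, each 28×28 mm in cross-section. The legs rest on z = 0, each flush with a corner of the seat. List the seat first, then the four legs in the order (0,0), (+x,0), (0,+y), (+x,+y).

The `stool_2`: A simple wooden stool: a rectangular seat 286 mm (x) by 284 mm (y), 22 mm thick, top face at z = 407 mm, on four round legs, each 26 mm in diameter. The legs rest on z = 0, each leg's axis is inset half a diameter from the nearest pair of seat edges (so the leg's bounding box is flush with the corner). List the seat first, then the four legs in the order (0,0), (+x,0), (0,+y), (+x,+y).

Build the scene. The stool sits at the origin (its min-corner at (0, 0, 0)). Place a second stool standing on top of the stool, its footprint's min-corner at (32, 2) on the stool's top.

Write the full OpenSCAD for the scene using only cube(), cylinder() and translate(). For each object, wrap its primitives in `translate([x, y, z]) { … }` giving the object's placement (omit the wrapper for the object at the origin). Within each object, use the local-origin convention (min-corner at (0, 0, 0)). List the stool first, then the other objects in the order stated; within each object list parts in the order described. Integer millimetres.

translate([0, 0, 382]) cube([343, 290, 32]);
cube([28, 28, 382]);
translate([315, 0, 0]) cube([28, 28, 382]);
translate([0, 262, 0]) cube([28, 28, 382]);
translate([315, 262, 0]) cube([28, 28, 382]);
translate([32, 2, 414]) {
  translate([0, 0, 385]) cube([286, 284, 22]);
  translate([13, 13, 0]) cylinder(h = 385, r = 13);
  translate([273, 13, 0]) cylinder(h = 385, r = 13);
  translate([13, 271, 0]) cylinder(h = 385, r = 13);
  translate([273, 271, 0]) cylinder(h = 385, r = 13);
}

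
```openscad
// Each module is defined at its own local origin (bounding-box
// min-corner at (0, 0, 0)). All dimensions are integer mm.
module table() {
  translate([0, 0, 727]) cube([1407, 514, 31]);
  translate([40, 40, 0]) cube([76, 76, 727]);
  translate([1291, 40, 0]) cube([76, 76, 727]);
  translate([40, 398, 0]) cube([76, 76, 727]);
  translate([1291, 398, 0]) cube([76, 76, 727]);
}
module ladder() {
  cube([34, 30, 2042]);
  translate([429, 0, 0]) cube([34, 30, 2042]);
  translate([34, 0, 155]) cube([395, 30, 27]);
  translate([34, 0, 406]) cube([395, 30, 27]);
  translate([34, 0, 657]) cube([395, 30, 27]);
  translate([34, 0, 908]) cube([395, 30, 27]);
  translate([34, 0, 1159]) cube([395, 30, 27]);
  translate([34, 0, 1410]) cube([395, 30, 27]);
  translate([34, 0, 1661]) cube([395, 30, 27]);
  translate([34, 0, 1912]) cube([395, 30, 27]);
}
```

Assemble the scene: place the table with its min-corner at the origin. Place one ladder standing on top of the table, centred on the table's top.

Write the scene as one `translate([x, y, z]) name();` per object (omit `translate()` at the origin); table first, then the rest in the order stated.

table();
translate([472, 242, 758]) ladder();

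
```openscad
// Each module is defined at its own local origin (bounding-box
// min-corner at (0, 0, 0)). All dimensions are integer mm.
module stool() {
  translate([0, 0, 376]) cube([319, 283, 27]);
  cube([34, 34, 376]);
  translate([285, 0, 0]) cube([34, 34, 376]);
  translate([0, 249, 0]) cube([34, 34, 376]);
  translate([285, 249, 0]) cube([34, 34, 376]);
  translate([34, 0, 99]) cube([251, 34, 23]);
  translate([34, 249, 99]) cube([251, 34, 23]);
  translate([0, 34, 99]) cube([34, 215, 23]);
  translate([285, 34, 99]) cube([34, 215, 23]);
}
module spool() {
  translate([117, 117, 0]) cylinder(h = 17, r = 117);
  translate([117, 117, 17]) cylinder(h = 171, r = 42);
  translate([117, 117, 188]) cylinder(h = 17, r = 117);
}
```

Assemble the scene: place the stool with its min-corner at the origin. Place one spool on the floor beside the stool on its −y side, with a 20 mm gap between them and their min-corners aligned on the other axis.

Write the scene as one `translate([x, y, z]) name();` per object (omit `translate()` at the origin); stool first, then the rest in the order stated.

stool();
translate([0, -254, 0]) spool();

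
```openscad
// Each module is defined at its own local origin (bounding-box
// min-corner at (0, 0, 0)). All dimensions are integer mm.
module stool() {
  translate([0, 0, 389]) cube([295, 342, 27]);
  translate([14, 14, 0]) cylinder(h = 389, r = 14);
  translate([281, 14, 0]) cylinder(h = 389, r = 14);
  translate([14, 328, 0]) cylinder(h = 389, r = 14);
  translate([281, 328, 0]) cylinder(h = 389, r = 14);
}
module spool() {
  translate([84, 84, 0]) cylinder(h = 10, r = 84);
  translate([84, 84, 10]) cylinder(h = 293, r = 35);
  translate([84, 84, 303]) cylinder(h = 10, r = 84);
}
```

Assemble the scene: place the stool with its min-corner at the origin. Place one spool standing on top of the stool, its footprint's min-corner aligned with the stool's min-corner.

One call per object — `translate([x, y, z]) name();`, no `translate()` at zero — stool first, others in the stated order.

stool();
translate([0, 0, 416]) spool();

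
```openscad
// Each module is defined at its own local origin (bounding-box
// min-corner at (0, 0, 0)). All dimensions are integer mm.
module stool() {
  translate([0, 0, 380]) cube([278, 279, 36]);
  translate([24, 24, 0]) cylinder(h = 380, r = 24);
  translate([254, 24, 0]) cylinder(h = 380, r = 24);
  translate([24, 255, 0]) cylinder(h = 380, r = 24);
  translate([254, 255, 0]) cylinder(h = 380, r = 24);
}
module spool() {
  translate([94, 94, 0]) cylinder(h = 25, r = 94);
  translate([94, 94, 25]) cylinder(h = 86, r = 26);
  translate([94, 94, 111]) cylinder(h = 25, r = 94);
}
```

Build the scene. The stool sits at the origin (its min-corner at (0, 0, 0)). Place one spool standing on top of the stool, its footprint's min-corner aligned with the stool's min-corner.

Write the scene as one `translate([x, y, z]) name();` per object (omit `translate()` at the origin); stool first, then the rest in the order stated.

stool();
translate([0, 0, 416]) spool();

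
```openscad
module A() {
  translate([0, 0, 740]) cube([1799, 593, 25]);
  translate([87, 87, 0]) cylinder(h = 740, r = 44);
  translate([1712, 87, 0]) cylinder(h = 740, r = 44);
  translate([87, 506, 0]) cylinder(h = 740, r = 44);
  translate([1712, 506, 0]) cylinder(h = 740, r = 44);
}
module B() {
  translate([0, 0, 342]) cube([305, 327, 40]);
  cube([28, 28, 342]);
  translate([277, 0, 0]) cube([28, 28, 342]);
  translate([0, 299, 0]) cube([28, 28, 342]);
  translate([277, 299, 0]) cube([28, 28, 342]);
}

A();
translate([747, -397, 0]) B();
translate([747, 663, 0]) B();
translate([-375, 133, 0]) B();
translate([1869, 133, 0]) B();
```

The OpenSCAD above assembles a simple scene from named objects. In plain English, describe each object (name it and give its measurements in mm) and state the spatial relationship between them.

A is a table with a 1799×593 mm rectangular top, 25 mm thick, top surface at z = 765 mm, supported by four round legs of 88 mm diameter, each leg's bounding box inset 43 mm from the nearest pair of top edges, running from the floor.

B is a simple wooden stool: a rectangular seat 305 mm (x) by 327 mm (y), 40 mm thick, top face at z = 382 mm, on four square legs, each 28×28 mm in cross-section. The legs rest on z = 0, each flush with a corner of the seat.

Four stools sit around the table at the −y, +y, −x, +x sides.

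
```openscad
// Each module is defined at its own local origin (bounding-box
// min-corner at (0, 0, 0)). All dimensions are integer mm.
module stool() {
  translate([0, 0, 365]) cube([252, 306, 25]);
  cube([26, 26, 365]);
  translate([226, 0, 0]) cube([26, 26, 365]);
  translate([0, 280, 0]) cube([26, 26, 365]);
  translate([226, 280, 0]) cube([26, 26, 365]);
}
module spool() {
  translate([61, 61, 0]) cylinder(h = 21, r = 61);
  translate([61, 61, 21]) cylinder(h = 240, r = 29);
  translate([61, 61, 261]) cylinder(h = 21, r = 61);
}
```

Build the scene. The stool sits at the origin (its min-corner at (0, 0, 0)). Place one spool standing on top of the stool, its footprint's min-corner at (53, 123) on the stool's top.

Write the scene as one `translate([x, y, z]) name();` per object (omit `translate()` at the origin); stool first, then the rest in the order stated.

stool();
translate([53, 123, 390]) spool();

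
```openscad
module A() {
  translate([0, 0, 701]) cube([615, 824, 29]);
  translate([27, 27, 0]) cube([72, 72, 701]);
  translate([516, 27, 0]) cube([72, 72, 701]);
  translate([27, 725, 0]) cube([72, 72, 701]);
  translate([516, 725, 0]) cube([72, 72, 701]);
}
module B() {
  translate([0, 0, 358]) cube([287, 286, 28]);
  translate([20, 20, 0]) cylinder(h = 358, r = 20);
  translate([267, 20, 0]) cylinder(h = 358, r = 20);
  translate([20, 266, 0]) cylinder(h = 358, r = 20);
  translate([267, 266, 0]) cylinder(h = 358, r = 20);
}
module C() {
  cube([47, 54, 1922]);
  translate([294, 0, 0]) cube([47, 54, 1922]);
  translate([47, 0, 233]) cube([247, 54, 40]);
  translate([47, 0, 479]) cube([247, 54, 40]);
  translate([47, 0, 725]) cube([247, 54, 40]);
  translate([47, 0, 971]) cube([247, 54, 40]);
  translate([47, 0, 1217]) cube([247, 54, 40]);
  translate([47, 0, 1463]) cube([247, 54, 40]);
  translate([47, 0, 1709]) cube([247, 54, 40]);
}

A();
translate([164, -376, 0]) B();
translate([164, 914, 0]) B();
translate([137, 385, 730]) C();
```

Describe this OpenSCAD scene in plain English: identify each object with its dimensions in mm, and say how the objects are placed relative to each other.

A is a table: top 615 mm (x) × 824 mm (y), 29 mm thick, upper face at z = 730 mm, on four 72×72 mm square legs, each inset 27 mm from the nearest pair of top edges, running from z = 0 to the bottom of the top.

B is a four-legged stool. The seat is 287×286 mm, 28 mm thick, top at z = 386 mm. It stands on four round legs, each 40 mm in diameter, from z = 0 to the seat underside, each leg's axis is inset half a diameter from the nearest pair of seat edges (so the leg's bounding box is flush with the corner).

C is a straight ladder. Two 47×54 mm vertical rails, 1922 mm tall, stand 341 mm apart (outside-to-outside) with their front faces coplanar on the −y side. 7 rungs, each 54 mm deep and 40 mm tall, span between the inner faces of the rails, front faces flush with the rails. The lowest rung's underside is at z = 233 mm and rungs are spaced 246 mm apart (underside to underside).

Two stools sit around the table at the −y, +y sides. The ladder is on top of the table, centred.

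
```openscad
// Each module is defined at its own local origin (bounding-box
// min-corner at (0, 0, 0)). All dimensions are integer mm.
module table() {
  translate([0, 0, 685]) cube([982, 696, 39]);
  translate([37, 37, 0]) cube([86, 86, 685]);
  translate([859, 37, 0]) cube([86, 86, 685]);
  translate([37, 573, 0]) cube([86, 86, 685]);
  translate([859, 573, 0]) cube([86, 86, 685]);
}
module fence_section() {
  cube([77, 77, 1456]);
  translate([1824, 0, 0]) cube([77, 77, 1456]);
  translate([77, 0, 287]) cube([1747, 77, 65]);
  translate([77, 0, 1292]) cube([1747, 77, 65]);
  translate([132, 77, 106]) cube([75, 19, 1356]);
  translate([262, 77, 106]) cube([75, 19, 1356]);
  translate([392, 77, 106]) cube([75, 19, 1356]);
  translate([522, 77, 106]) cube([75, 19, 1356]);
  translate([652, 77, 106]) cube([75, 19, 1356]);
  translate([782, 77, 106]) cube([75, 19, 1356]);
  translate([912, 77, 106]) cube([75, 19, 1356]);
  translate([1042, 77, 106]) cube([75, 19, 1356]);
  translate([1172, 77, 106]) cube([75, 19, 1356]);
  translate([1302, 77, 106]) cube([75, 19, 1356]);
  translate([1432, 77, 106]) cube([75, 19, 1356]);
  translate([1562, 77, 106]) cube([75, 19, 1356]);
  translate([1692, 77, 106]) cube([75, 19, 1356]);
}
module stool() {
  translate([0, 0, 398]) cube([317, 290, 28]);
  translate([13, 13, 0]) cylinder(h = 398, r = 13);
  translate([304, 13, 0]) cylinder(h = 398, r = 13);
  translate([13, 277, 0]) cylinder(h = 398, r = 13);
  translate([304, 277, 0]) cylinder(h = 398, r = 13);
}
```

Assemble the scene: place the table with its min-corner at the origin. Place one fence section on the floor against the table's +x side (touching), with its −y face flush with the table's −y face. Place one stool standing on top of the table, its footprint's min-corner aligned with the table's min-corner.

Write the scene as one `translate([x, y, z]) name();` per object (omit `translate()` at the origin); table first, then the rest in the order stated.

table();
translate([982, 0, 0]) fence_section();
translate([0, 0, 724]) stool();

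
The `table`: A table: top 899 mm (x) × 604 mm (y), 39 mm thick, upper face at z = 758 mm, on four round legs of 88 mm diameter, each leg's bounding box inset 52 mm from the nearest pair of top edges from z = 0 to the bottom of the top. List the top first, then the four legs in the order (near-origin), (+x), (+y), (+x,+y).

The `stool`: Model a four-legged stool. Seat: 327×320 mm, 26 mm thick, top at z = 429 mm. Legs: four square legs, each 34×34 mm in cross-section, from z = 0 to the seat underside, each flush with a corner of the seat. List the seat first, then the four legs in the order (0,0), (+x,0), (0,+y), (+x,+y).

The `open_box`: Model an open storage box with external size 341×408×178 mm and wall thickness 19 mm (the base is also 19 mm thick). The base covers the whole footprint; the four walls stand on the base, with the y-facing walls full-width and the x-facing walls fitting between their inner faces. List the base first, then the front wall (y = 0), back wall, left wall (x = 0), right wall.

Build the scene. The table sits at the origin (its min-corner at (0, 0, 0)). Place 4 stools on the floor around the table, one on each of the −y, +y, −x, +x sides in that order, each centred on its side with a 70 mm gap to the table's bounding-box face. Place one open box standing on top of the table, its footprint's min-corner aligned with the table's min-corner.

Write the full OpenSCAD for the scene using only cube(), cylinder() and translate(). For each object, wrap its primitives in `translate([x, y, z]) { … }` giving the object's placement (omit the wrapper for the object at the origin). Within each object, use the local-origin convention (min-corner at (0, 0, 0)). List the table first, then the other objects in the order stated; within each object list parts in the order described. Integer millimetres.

translate([0, 0, 719]) cube([899, 604, 39]);
translate([96, 96, 0]) cylinder(h = 719, r = 44);
translate([803, 96, 0]) cylinder(h = 719, r = 44);
translate([96, 508, 0]) cylinder(h = 719, r = 44);
translate([803, 508, 0]) cylinder(h = 719, r = 44);
translate([286, -390, 0]) {
  translate([0, 0, 403]) cube([327, 320, 26]);
  cube([34, 34, 403]);
  translate([293, 0, 0]) cube([34, 34, 403]);
  translate([0, 286, 0]) cube([34, 34, 403]);
  translate([293, 286, 0]) cube([34, 34, 403]);
}
translate([286, 674, 0]) {
  translate([0, 0, 403]) cube([327, 320, 26]);
  cube([34, 34, 403]);
  translate([293, 0, 0]) cube([34, 34, 403]);
  translate([0, 286, 0]) cube([34, 34, 403]);
  translate([293, 286, 0]) cube([34, 34, 403]);
}
translate([-397, 142, 0]) {
  translate([0, 0, 403]) cube([327, 320, 26]);
  cube([34, 34, 403]);
  translate([293, 0, 0]) cube([34, 34, 403]);
  translate([0, 286, 0]) cube([34, 34, 403]);
  translate([293, 286, 0]) cube([34, 34, 403]);
}
translate([969, 142, 0]) {
  translate([0, 0, 403]) cube([327, 320, 26]);
  cube([34, 34, 403]);
  translate([293, 0, 0]) cube([34, 34, 403]);
  translate([0, 286, 0]) cube([34, 34, 403]);
  translate([293, 286, 0]) cube([34, 34, 403]);
}
translate([0, 0, 758]) {
  cube([341, 408, 19]);
  translate([0, 0, 19]) cube([341, 19, 159]);
  translate([0, 389, 19]) cube([341, 19, 159]);
  translate([0, 19, 19]) cube([19, 370, 159]);
  translate([322, 19, 19]) cube([19, 370, 159]);
}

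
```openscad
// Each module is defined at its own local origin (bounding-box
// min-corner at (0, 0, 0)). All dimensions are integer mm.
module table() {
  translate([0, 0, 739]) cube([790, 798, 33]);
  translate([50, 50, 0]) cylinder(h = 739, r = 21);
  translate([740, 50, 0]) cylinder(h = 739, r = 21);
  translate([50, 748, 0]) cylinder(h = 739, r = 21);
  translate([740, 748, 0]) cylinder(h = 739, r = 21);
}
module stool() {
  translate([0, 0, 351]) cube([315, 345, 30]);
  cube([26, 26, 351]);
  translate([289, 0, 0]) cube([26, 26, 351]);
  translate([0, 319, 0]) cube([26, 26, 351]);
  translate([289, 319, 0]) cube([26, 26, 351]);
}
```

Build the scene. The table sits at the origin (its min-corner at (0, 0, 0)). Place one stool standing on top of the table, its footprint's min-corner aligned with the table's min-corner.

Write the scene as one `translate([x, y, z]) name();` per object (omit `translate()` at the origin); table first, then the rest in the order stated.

table();
translate([0, 0, 772]) stool();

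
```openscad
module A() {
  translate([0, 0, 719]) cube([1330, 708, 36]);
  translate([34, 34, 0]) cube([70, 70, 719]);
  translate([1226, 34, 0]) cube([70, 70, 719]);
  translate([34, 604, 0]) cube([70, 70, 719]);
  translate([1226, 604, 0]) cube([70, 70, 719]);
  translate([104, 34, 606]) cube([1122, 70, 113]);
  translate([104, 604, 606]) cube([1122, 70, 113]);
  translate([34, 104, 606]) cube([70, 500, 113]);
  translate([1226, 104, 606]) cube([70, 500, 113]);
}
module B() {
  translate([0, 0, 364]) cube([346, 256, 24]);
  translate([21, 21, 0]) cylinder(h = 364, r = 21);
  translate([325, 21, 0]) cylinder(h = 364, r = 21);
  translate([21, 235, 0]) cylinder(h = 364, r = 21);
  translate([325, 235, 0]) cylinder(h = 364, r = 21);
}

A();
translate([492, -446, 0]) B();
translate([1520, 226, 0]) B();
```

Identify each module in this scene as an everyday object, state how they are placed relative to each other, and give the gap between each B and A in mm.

A is a table. B is a stool. Two stools sit around the table at the −y, +x sides. The gap between each stool and the table is 190 mm.

Each stool's nearest face is 190 mm from the table's bounding box.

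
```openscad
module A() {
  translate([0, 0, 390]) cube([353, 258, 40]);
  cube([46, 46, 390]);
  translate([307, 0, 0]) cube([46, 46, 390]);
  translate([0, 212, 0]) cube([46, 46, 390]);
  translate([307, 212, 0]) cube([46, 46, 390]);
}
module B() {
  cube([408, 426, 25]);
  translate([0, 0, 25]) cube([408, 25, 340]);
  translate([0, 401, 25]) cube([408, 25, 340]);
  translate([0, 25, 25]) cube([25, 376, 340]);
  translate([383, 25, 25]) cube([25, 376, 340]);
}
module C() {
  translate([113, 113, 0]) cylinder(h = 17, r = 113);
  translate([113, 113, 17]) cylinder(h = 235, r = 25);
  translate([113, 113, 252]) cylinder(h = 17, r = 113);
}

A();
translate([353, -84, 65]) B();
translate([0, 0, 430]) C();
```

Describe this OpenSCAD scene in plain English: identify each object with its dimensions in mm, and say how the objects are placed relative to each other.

A is a simple wooden stool: a rectangular seat 353 mm (x) by 258 mm (y), 40 mm thick, top face at z = 430 mm, on four square legs, each 46×46 mm in cross-section. The legs rest on z = 0, each flush with a corner of the seat.

B is an open-topped rectangular box: outside dimensions 408×426×365 mm, with a uniform wall and base thickness of 25 mm. The base is a full 408×426 slab on the floor; four walls sit on top of the base. The front and back walls (the −y and +y sides) span the full width; the two side walls fit between them.

C is a spool: two coaxial disc flanges of radius 113 mm and thickness 17 mm, joined by a core cylinder of radius 25 mm and height 235 mm. The lower flange rests on z = 0 and the three cylinders share a vertical axis.

The open box is beside the stool with their tops flush at z = 430. The spool is on top of the stool.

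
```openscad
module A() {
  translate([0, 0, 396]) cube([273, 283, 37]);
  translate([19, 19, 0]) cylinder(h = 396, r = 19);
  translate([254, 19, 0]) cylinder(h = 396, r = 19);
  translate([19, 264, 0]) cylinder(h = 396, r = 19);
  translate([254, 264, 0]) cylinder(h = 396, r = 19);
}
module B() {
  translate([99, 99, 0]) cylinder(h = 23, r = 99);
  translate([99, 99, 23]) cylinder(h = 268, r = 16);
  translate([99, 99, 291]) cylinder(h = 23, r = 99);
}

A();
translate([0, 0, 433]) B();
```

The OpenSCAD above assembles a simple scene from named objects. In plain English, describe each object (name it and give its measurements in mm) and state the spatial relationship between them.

A is a four-legged stool. The seat is 273×283 mm, 37 mm thick, top at z = 433 mm. It stands on four round legs, each 38 mm in diameter, from z = 0 to the seat underside, each leg's axis is inset half a diameter from the nearest pair of seat edges (so the leg's bounding box is flush with the corner).

B is a spool: two coaxial disc flanges of radius 99 mm and thickness 23 mm, joined by a core cylinder of radius 16 mm and height 268 mm. The lower flange rests on z = 0 and the three cylinders share a vertical axis.

The spool is on top of the stool.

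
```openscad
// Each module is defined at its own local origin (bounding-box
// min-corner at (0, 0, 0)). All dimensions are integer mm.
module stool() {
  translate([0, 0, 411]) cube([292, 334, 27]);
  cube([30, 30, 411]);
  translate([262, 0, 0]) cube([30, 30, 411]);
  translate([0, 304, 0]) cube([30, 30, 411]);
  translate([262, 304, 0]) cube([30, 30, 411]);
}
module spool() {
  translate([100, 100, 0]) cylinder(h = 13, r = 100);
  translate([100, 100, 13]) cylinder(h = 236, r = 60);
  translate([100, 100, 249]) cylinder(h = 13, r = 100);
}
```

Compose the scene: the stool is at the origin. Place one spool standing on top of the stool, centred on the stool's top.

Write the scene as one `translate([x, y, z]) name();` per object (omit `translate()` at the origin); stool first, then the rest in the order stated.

stool();
translate([46, 67, 438]) spool();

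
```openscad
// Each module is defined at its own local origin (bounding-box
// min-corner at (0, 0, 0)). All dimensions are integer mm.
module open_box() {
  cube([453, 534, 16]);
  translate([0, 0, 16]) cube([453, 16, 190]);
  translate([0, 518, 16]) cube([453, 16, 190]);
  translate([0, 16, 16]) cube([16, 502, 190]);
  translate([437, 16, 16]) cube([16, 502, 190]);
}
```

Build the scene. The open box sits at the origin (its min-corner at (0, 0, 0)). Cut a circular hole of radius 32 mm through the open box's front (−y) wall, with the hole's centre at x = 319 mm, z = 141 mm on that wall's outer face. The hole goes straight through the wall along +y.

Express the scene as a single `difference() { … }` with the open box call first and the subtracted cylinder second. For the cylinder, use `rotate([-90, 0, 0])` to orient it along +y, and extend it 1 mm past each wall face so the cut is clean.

difference() {
  open_box();
  translate([319, -1, 141]) rotate([-90, 0, 0]) cylinder(h = 18, r = 32);
}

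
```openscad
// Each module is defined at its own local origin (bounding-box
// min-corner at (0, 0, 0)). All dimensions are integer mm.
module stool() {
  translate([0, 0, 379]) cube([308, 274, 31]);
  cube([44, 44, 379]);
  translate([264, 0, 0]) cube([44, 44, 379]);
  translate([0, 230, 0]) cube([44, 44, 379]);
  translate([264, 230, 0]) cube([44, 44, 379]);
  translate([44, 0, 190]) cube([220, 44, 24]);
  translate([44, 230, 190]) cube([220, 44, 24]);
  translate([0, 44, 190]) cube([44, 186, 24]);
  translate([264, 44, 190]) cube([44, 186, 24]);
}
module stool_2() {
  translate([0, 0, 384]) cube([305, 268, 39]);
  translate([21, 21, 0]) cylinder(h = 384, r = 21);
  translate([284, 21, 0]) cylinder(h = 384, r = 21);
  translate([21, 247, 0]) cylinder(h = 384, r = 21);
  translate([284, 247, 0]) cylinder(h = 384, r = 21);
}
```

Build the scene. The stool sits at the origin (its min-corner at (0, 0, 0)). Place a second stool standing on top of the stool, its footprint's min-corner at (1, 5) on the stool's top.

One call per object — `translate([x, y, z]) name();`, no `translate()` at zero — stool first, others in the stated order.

stool();
translate([1, 5, 410]) stool_2();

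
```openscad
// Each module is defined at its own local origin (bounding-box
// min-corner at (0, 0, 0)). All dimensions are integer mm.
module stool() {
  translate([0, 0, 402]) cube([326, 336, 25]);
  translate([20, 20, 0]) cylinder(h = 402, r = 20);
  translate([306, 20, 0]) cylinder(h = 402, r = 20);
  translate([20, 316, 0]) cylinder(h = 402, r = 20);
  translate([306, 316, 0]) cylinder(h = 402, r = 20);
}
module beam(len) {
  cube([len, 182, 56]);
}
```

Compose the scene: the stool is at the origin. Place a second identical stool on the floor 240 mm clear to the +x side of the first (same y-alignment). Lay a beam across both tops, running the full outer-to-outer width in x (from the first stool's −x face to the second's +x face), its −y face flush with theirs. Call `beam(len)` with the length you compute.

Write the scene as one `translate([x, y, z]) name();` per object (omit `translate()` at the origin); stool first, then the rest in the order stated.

stool();
translate([566, 0, 0]) stool();
translate([0, 0, 427]) beam(892);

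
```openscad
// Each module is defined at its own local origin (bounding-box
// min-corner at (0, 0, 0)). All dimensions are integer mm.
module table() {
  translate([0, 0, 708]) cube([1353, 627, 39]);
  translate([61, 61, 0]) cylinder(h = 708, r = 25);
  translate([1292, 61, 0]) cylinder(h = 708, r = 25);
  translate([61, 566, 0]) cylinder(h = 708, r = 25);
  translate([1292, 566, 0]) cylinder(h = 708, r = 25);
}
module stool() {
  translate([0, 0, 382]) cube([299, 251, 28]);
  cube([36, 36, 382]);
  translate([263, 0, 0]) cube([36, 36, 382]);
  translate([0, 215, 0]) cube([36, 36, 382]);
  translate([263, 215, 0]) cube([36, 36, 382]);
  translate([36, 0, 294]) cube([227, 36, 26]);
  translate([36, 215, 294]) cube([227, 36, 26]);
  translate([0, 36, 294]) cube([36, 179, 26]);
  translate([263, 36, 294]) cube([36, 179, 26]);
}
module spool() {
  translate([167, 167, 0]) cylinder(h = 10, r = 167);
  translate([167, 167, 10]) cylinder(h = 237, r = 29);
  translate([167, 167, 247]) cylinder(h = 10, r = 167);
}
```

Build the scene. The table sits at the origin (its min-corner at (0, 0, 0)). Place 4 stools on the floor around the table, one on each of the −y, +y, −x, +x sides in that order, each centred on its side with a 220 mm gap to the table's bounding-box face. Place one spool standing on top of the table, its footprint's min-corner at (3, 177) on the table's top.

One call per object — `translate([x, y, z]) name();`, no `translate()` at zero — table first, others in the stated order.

table();
translate([527, -471, 0]) stool();
translate([527, 847, 0]) stool();
translate([-519, 188, 0]) stool();
translate([1573, 188, 0]) stool();
translate([3, 177, 747]) spool();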